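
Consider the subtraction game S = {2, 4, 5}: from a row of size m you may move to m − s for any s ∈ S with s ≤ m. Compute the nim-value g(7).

0

Build the Grundy sequence with g(k) = mex{g(k−s) : s ∈ {2, 4, 5}, s ≤ k}:
g(0) = mex{} = 0
g(1) = mex{} = 0
g(2) = mex{0} = 1
g(3) = mex{0} = 1
g(4) = mex{0,1} = 2
g(5) = mex{0,1} = 2
g(6) = mex{0,1,2} = 3
g(7) = mex{1,2} = 0
So g(7) = 0.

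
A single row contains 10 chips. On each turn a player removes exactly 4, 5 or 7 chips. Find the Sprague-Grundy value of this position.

Build the Grundy sequence with g(k) = mex{g(k−s) : s ∈ {4, 5, 7}, s ≤ k}:
g(0) = mex{} = 0
g(1) = mex{} = 0
g(2) = mex{} = 0
g(3) = mex{} = 0
g(4) = mex{0} = 1
g(5) = mex{0} = 1
g(6) = mex{0} = 1
g(7) = mex{0} = 1
g(8) = mex{0,1} = 2
g(9) = mex{0,1} = 2
g(10) = mex{0,1} = 2
So g(10) = 2.

2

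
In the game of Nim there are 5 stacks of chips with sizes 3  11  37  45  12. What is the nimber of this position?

12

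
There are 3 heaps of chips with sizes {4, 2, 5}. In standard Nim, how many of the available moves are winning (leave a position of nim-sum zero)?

1

Compute the nim-sum pairwise:
4 ^ 2 = 6
6 ^ 5 = 3
The overall nim-sum is X = 3. A heap of size p has a winning move iff p XOR X < p (reduce it to p XOR X).
  4: 4 XOR 3 = 7 ≥ 4 — no move.
  2: 2 XOR 3 = 1 < 2 — winning move (to 1).
  5: 5 XOR 3 = 6 ≥ 5 — no move.
That gives 1 winning move.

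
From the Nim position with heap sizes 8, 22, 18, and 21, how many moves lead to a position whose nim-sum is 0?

3

In binary:
  01000  (8)
  10110  (22)
  10010  (18)
  10101  (21)
  -----
  11001  (25)
The overall nim-sum is X = 25. A heap of size p has a winning move iff p XOR X < p (reduce it to p XOR X).
  8: 8 XOR 25 = 17 ≥ 8 — no move.
  22: 22 XOR 25 = 15 < 22 — winning move (to 15).
  18: 18 XOR 25 = 11 < 18 — winning move (to 11).
  21: 21 XOR 25 = 12 < 21 — winning move (to 12).
That gives 3 winning moves.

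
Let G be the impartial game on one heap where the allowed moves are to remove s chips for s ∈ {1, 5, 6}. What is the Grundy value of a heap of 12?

1

Build the Grundy sequence with g(k) = mex{g(k−s) : s ∈ {1, 5, 6}, s ≤ k}:
k:     0  1  2  3  4  5  6  7  8  9 10 11 12
g(k):  0  1  0  1  0  1  2  3  2  3  2  0  1
So g(12) = 1.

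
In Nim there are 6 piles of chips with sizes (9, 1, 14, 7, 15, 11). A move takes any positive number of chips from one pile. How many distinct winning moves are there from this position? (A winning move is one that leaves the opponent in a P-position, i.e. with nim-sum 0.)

3

Nim-sum: 9 ^ 1 ^ 14 ^ 7 ^ 15 ^ 11 = 5.
The overall nim-sum is X = 5. A pile of size p has a winning move iff p XOR X < p (reduce it to p XOR X).
  9: 9 XOR 5 = 12 ≥ 9 — no move.
  1: 1 XOR 5 = 4 ≥ 1 — no move.
  14: 14 XOR 5 = 11 < 14 — winning move (to 11).
  7: 7 XOR 5 = 2 < 7 — winning move (to 2).
  15: 15 XOR 5 = 10 < 15 — winning move (to 10).
  11: 11 XOR 5 = 14 ≥ 11 — no move.
That gives 3 winning moves.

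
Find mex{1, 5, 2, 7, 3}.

0 is not in the set, so the mex is 0.

0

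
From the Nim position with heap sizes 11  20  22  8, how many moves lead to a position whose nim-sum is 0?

Compute the nim-sum pairwise:
11 ⊕ 20 = 31
31 ⊕ 22 = 9
9 ⊕ 8 = 1
The overall nim-sum is X = 1. A heap of size p has a winning move iff p XOR X < p (reduce it to p XOR X).
  11: 11 XOR 1 = 10 < 11 — winning move (to 10).
  20: 20 XOR 1 = 21 ≥ 20 — no move.
  22: 22 XOR 1 = 23 ≥ 22 — no move.
  8: 8 XOR 1 = 9 ≥ 8 — no move.
That gives 1 winning move.

1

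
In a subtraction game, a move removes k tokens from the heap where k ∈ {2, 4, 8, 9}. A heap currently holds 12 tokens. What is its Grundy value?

0

Build the Grundy sequence with g(k) = mex{g(k−s) : s ∈ {2, 4, 8, 9}, s ≤ k}:
k:     0  1  2  3  4  5  6  7  8  9 10 11 12
g(k):  0  0  1  1  2  2  0  0  1  1  2  2  0
So g(12) = 0.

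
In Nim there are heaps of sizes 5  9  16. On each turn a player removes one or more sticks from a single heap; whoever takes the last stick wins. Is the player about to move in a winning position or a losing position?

Nim-sum: 5 XOR 9 XOR 16 = 28.
The nim-sum is 28 ≠ 0, so this is an N-position: the player to move can win.

Winning position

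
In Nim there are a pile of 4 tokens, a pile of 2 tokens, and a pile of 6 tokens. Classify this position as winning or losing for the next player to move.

Write each in binary and XOR column by column:
  100  (4)
  010  (2)
  110  (6)
  ---
  000  (0)
The nim-sum is 0, so this is a P-position: the player to move is in a losing position under optimal play.

Losing position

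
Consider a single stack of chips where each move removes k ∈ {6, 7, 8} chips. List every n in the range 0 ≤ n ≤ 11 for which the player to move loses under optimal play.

0, 1, 2, 3, 4, 5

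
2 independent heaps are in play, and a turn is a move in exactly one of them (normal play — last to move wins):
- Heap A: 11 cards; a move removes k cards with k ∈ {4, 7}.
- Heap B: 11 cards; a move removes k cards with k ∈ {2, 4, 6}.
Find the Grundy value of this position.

For heap A, compute g(0), g(1), … with moves {4, 7}:
g(0) = mex{} = 0
g(1) = mex{} = 0
g(2) = mex{} = 0
g(3) = mex{} = 0
g(4) = mex{0} = 1
g(5) = mex{0} = 1
g(6) = mex{0} = 1
g(7) = mex{0} = 1
g(8) = mex{0,1} = 2
g(9) = mex{0,1} = 2
g(10) = mex{0,1} = 2
g(11) = mex{1} = 0
So g(11) = 0.
Grundy values for heap B (subtraction set {2, 4, 6}):
g(0) = mex{} = 0
g(1) = mex{} = 0
g(2) = mex{0} = 1
g(3) = mex{0} = 1
g(4) = mex{0,1} = 2
g(5) = mex{0,1} = 2
g(6) = mex{0,1,2} = 3
g(7) = mex{0,1,2} = 3
g(8) = mex{1,2,3} = 0
g(9) = mex{1,2,3} = 0
g(10) = mex{0,2,3} = 1
g(11) = mex{0,2,3} = 1
So g(11) = 1.
The value of a disjunctive sum is the nim-sum of the parts.
Combined value = 0 ⊕ 1 = 1.

1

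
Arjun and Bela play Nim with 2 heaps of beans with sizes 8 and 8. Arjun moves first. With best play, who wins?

Bela wins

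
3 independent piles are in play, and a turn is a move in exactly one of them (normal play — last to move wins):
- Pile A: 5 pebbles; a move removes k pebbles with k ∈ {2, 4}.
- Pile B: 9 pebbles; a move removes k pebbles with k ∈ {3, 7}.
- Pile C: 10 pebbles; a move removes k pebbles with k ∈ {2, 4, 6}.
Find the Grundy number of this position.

2

Grundy values for pile A (subtraction set {2, 4}):
k:     0  1  2  3  4  5
g(k):  0  0  1  1  2  2
So g(5) = 2.
For pile B, compute g(0), g(1), … with moves {3, 7}:
g(0) = mex{} = 0
g(1) = mex{} = 0
g(2) = mex{} = 0
g(3) = mex{0} = 1
g(4) = mex{0} = 1
g(5) = mex{0} = 1
g(6) = mex{1} = 0
g(7) = mex{0,1} = 2
g(8) = mex{0,1} = 2
g(9) = mex{0} = 1
So g(9) = 1.
Build the Grundy sequence for pile C with g(k) = mex{g(k−s) : s ∈ {2, 4, 6}, s ≤ k}:
k:     0  1  2  3  4  5  6  7  8  9 10
g(k):  0  0  1  1  2  2  3  3  0  0  1
So g(10) = 1.
By the Sprague-Grundy theorem, the Grundy value of a sum of independent games is the XOR of the component values.
Combined value = 2 ⊕ 1 ⊕ 1 = 2.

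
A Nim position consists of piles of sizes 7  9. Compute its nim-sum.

In binary:
  0111  (7)
  1001  (9)
  ----
  1110  (14)

14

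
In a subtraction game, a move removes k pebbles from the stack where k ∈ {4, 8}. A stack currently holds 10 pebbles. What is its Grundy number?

Grundy values for subtraction set {4, 8}:
k:     0  1  2  3  4  5  6  7  8  9 10
g(k):  0  0  0  0  1  1  1  1  2  2  2
So g(10) = 2.

2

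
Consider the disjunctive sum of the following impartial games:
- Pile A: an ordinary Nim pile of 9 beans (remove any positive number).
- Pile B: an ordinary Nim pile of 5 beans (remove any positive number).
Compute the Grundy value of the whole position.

Pile A is a plain Nim pile of size 9, so its Grundy value is 9.
Pile B is a plain Nim pile of size 5, so its Grundy value is 5.
By the Sprague-Grundy theorem, the Grundy value of a sum of independent games is the XOR of the component values.
Combined value = 9 ⊕ 5 = 12.

12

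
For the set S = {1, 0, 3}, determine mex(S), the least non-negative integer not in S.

2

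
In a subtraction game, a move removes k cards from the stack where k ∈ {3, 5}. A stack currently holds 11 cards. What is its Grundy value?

1

Compute g(0), g(1), … for moves {3, 5}:
k:     0  1  2  3  4  5  6  7  8  9 10 11
g(k):  0  0  0  1  1  1  2  2  0  0  0  1
So g(11) = 1.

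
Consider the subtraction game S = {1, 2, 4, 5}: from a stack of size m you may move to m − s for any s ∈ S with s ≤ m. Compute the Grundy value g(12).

Build the Grundy sequence with g(k) = mex{g(k−s) : s ∈ {1, 2, 4, 5}, s ≤ k}:
k:     0  1  2  3  4  5  6  7  8  9 10 11 12
g(k):  0  1  2  0  1  2  0  1  2  0  1  2  0
So g(12) = 0.

0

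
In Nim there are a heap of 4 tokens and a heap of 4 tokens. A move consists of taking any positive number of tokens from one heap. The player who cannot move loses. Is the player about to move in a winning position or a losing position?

Losing position

Compute the nim-sum pairwise:
4 ⊕ 4 = 0
The nim-sum is 0, so this is a P-position: the player to move is in a losing position under optimal play.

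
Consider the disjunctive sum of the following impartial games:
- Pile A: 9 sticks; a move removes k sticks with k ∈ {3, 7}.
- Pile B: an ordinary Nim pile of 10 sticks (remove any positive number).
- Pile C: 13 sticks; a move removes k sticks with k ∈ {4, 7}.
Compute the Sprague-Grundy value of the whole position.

11

Grundy values for pile A (subtraction set {3, 7}):
g(0) = mex{} = 0
g(1) = mex{} = 0
g(2) = mex{} = 0
g(3) = mex{0} = 1
g(4) = mex{0} = 1
g(5) = mex{0} = 1
g(6) = mex{1} = 0
g(7) = mex{0,1} = 2
g(8) = mex{0,1} = 2
g(9) = mex{0} = 1
So g(9) = 1.
Pile B is a plain Nim pile of size 10, so its Grundy value is 10.
Build the Grundy sequence for pile C with g(k) = mex{g(k−s) : s ∈ {4, 7}, s ≤ k}:
g(0) = mex{} = 0
g(1) = mex{} = 0
g(2) = mex{} = 0
g(3) = mex{} = 0
g(4) = mex{0} = 1
g(5) = mex{0} = 1
g(6) = mex{0} = 1
g(7) = mex{0} = 1
g(8) = mex{0,1} = 2
g(9) = mex{0,1} = 2
g(10) = mex{0,1} = 2
g(11) = mex{1} = 0
g(12) = mex{1,2} = 0
g(13) = mex{1,2} = 0
So g(13) = 0.
The value of a disjunctive sum is the nim-sum of the parts.
Combined value = 1 XOR 10 XOR 0 = 11.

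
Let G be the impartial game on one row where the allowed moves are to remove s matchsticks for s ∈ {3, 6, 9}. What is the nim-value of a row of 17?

1

Compute g(0), g(1), … for moves {3, 6, 9}:
k:     0  1  2  3  4  5  6  7  8  9 10 11 12 13 14 15 16 17
g(k):  0  0  0  1  1  1  2  2  2  3  3  3  0  0  0  1  1  1
So g(17) = 1.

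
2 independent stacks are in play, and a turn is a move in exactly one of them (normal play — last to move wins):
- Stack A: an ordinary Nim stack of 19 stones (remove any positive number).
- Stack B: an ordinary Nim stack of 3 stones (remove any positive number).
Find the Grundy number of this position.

16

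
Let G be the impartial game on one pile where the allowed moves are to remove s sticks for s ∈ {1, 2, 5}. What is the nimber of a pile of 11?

2

Build the Grundy sequence with g(k) = mex{g(k−s) : s ∈ {1, 2, 5}, s ≤ k}:
k:     0  1  2  3  4  5  6  7  8  9 10 11
g(k):  0  1  2  0  1  2  0  1  2  0  1  2
So g(11) = 2.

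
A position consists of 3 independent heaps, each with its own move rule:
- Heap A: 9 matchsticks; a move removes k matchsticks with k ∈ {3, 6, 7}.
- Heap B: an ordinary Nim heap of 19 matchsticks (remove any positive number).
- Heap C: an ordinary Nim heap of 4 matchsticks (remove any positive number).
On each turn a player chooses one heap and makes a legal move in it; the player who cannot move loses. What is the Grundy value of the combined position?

Grundy values for heap A (subtraction set {3, 6, 7}):
k:     0  1  2  3  4  5  6  7  8  9
g(k):  0  0  0  1  1  1  2  2  2  3
So g(9) = 3.
Heap B is a plain Nim heap of size 19, so its Grundy value is 19.
Heap C is a plain Nim heap of size 4, so its Grundy value is 4.
The value of a disjunctive sum is the nim-sum of the parts.
Combined value = 3 XOR 19 XOR 4 = 20.

20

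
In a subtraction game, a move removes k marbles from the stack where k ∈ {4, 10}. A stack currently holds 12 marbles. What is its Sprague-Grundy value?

1

Compute g(0), g(1), … for moves {4, 10}:
g(0) = mex{} = 0
g(1) = mex{} = 0
g(2) = mex{} = 0
g(3) = mex{} = 0
g(4) = mex{0} = 1
g(5) = mex{0} = 1
g(6) = mex{0} = 1
g(7) = mex{0} = 1
g(8) = mex{1} = 0
g(9) = mex{1} = 0
g(10) = mex{0,1} = 2
g(11) = mex{0,1} = 2
g(12) = mex{0} = 1
So g(12) = 1.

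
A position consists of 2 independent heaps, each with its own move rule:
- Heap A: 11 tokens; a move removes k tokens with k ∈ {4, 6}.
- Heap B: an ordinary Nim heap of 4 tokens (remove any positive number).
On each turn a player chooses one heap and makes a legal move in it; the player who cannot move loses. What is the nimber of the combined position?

Grundy values for heap A (subtraction set {4, 6}):
k:     0  1  2  3  4  5  6  7  8  9 10 11
g(k):  0  0  0  0  1  1  1  1  2  2  0  0
So g(11) = 0.
Heap B is a plain Nim heap of size 4, so its Grundy value is 4.
The value of a disjunctive sum is the nim-sum of the parts.
Combined value = 0 XOR 4 = 4.

4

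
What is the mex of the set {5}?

0

0 is not in the set, so the mex is 0.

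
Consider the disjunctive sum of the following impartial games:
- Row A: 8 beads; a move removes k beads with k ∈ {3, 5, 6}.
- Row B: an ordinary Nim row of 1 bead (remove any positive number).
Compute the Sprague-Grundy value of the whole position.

3

Grundy values for row A (subtraction set {3, 5, 6}):
g(0) = mex{} = 0
g(1) = mex{} = 0
g(2) = mex{} = 0
g(3) = mex{0} = 1
g(4) = mex{0} = 1
g(5) = mex{0} = 1
g(6) = mex{0,1} = 2
g(7) = mex{0,1} = 2
g(8) = mex{0,1} = 2
So g(8) = 2.
Row B is a plain Nim row of size 1, so its Grundy value is 1.
The value of a disjunctive sum is the nim-sum of the parts.
Combined value = 2 XOR 1 = 3.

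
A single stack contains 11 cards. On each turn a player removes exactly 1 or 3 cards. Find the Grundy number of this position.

1

Compute g(0), g(1), … for moves {1, 3}:
g(0) = mex{} = 0
g(1) = mex{0} = 1
g(2) = mex{1} = 0
g(3) = mex{0} = 1
g(4) = mex{1} = 0
g(5) = mex{0} = 1
g(6) = mex{1} = 0
g(7) = mex{0} = 1
g(8) = mex{1} = 0
g(9) = mex{0} = 1
g(10) = mex{1} = 0
g(11) = mex{0} = 1
So g(11) = 1.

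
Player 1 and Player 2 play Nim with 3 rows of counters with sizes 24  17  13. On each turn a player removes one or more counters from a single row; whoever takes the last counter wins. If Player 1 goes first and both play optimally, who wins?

Compute the nim-sum pairwise:
24 XOR 17 = 9
9 XOR 13 = 4
The nim-sum is 4 ≠ 0, so this is an N-position: the player to move can win; Player 1 has a winning move.

Player 1 wins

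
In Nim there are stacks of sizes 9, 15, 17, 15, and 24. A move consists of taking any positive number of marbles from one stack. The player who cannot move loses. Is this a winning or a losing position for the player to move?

Losing position

Nim-sum: 9 XOR 15 XOR 17 XOR 15 XOR 24 = 0.
The nim-sum is 0, so this is a P-position: the player to move is in a losing position under optimal play.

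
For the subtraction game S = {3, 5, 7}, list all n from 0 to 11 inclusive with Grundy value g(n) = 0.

0, 1, 2, 10, 11

Grundy values for subtraction set {3, 5, 7}:
k:     0  1  2  3  4  5  6  7  8  9 10 11
g(k):  0  0  0  1  1  1  2  2  2  3  0  0
The P-positions (g = 0) in 0..11 are 0, 1, 2, 10, 11.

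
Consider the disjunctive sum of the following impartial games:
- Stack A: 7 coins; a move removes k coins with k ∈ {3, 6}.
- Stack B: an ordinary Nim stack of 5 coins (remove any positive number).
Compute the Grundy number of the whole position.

7

Build the Grundy sequence for stack A with g(k) = mex{g(k−s) : s ∈ {3, 6}, s ≤ k}:
g(0) = mex{} = 0
g(1) = mex{} = 0
g(2) = mex{} = 0
g(3) = mex{0} = 1
g(4) = mex{0} = 1
g(5) = mex{0} = 1
g(6) = mex{0,1} = 2
g(7) = mex{0,1} = 2
So g(7) = 2.
Stack B is a plain Nim stack of size 5, so its Grundy value is 5.
The value of a disjunctive sum is the nim-sum of the parts.
Combined value = 2 XOR 5 = 7.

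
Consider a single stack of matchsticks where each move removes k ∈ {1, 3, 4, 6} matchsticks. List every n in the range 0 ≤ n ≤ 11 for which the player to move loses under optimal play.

0, 2, 7, 9

Compute g(0), g(1), … for moves {1, 3, 4, 6}:
k:     0  1  2  3  4  5  6  7  8  9 10 11
g(k):  0  1  0  1  2  3  2  0  1  0  1  2
The P-positions (g = 0) in 0..11 are 0, 2, 7, 9.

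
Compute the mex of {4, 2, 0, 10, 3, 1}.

5

The values 0, 1, 2, 3, 4 are all present; 5 is the first non-negative integer missing from the set.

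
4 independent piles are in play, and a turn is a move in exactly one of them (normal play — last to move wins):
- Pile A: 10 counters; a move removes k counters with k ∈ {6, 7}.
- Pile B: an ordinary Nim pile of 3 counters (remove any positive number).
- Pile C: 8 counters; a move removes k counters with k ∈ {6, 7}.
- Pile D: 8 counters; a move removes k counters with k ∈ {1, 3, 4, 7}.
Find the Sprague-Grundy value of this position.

3

Grundy values for pile A (subtraction set {6, 7}):
g(0) = mex{} = 0
g(1) = mex{} = 0
g(2) = mex{} = 0
g(3) = mex{} = 0
g(4) = mex{} = 0
g(5) = mex{} = 0
g(6) = mex{0} = 1
g(7) = mex{0} = 1
g(8) = mex{0} = 1
g(9) = mex{0} = 1
g(10) = mex{0} = 1
So g(10) = 1.
Pile B is a plain Nim pile of size 3, so its Grundy value is 3.
Grundy values for pile C (subtraction set {6, 7}):
k:     0  1  2  3  4  5  6  7  8
g(k):  0  0  0  0  0  0  1  1  1
So g(8) = 1.
Grundy values for pile D (subtraction set {1, 3, 4, 7}):
g(0) = mex{} = 0
g(1) = mex{0} = 1
g(2) = mex{1} = 0
g(3) = mex{0} = 1
g(4) = mex{0,1} = 2
g(5) = mex{0,1,2} = 3
g(6) = mex{0,1,3} = 2
g(7) = mex{0,1,2} = 3
g(8) = mex{1,2,3} = 0
So g(8) = 0.
By the Sprague-Grundy theorem, the Grundy value of a sum of independent games is the XOR of the component values.
Combined value = 1 XOR 3 XOR 1 XOR 0 = 3.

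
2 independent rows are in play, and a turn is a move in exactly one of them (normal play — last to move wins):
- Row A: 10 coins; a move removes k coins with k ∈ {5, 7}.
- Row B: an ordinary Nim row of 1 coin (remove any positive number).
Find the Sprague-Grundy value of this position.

For row A, compute g(0), g(1), … with moves {5, 7}:
k:     0  1  2  3  4  5  6  7  8  9 10
g(k):  0  0  0  0  0  1  1  1  1  1  2
So g(10) = 2.
Row B is a plain Nim row of size 1, so its Grundy value is 1.
By the Sprague-Grundy theorem, the Grundy value of a sum of independent games is the XOR of the component values.
Combined value = 2 ⊕ 1 = 3.

3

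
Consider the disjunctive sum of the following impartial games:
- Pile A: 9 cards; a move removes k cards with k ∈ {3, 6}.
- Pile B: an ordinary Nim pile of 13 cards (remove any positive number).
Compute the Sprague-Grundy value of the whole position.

Grundy values for pile A (subtraction set {3, 6}):
k:     0  1  2  3  4  5  6  7  8  9
g(k):  0  0  0  1  1  1  2  2  2  0
So g(9) = 0.
Pile B is a plain Nim pile of size 13, so its Grundy value is 13.
The value of a disjunctive sum is the nim-sum of the parts.
Combined value = 0 XOR 13 = 13.

13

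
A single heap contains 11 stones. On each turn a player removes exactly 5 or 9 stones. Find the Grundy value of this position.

2

Build the Grundy sequence with g(k) = mex{g(k−s) : s ∈ {5, 9}, s ≤ k}:
k:     0  1  2  3  4  5  6  7  8  9 10 11
g(k):  0  0  0  0  0  1  1  1  1  1  2  2
So g(11) = 2.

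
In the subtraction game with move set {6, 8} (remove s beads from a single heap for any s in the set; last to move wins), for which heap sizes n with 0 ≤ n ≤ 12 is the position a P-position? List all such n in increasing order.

0, 1, 2, 3, 4, 5

Compute g(0), g(1), … for moves {6, 8}:
g(0) = mex{} = 0
g(1) = mex{} = 0
g(2) = mex{} = 0
g(3) = mex{} = 0
g(4) = mex{} = 0
g(5) = mex{} = 0
g(6) = mex{0} = 1
g(7) = mex{0} = 1
g(8) = mex{0} = 1
g(9) = mex{0} = 1
g(10) = mex{0} = 1
g(11) = mex{0} = 1
g(12) = mex{0,1} = 2
The P-positions (g = 0) in 0..12 are 0, 1, 2, 3, 4, 5.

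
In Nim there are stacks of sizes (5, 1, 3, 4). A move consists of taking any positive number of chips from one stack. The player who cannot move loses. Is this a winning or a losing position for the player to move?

Winning position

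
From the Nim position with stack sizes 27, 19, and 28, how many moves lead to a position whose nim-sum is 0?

Nim-sum: 27 ⊕ 19 ⊕ 28 = 20.
The overall nim-sum is X = 20. A stack of size p has a winning move iff p XOR X < p (reduce it to p XOR X).
  27: 27 XOR 20 = 15 < 27 — winning move (to 15).
  19: 19 XOR 20 = 7 < 19 — winning move (to 7).
  28: 28 XOR 20 = 8 < 28 — winning move (to 8).
That gives 3 winning moves.

3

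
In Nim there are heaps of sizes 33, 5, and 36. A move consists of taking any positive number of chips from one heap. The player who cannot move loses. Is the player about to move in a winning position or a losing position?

Compute the nim-sum pairwise:
33 ⊕ 5 = 36
36 ⊕ 36 = 0
The nim-sum is 0, so this is a P-position: the player to move is in a losing position under optimal play.

Losing position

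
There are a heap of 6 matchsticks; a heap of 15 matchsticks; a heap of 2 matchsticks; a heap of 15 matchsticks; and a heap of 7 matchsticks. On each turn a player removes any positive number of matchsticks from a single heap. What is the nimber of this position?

3

In binary:
  0110  (6)
  1111  (15)
  0010  (2)
  1111  (15)
  0111  (7)
  ----
  0011  (3)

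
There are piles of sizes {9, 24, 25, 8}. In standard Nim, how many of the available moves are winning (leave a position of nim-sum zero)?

Compute the nim-sum pairwise:
9 XOR 24 = 17
17 XOR 25 = 8
8 XOR 8 = 0
The nim-sum is already 0, so every move leaves a nonzero nim-sum — there are no winning moves.

0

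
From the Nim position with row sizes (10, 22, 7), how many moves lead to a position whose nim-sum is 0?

1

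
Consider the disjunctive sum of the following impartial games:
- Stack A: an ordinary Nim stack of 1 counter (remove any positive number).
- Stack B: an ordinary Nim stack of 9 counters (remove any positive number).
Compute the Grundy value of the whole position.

8

Stack A is a plain Nim stack of size 1, so its Grundy value is 1.
Stack B is a plain Nim stack of size 9, so its Grundy value is 9.
By the Sprague-Grundy theorem, the Grundy value of a sum of independent games is the XOR of the component values.
Combined value = 1 XOR 9 = 8.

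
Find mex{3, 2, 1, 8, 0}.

4

The values 0, 1, 2, 3 are all present; 4 is the first non-negative integer missing from the set.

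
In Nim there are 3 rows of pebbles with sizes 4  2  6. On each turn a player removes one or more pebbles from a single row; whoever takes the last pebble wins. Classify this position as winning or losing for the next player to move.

Losing position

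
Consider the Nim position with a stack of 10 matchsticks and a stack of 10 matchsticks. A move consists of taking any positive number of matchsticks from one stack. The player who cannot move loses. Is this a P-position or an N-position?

Bitwise XOR of the heap sizes:
  1010  (10)
  1010  (10)
  ----
  0000  (0)
The nim-sum is 0, so this is a P-position: the player to move is in a losing position under optimal play.

P-position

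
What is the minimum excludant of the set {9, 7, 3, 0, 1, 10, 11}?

The values 0, 1 are all present; 2 is the first non-negative integer missing from the set.

2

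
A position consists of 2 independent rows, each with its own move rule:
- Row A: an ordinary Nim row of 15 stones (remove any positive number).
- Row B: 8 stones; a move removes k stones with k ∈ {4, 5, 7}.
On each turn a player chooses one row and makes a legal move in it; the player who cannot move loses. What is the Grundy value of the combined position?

13

Row A is a plain Nim row of size 15, so its Grundy value is 15.
For row B, compute g(0), g(1), … with moves {4, 5, 7}:
k:     0  1  2  3  4  5  6  7  8
g(k):  0  0  0  0  1  1  1  1  2
So g(8) = 2.
The value of a disjunctive sum is the nim-sum of the parts.
Combined value = 15 XOR 2 = 13.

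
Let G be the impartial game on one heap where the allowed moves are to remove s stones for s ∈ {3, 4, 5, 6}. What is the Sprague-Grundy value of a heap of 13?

1

Grundy values for subtraction set {3, 4, 5, 6}:
k:     0  1  2  3  4  5  6  7  8  9 10 11 12 13
g(k):  0  0  0  1  1  1  2  2  2  0  0  0  1  1
So g(13) = 1.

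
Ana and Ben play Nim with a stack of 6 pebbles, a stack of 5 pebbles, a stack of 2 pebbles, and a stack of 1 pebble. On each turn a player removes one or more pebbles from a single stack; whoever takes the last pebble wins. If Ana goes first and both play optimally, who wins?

Ben wins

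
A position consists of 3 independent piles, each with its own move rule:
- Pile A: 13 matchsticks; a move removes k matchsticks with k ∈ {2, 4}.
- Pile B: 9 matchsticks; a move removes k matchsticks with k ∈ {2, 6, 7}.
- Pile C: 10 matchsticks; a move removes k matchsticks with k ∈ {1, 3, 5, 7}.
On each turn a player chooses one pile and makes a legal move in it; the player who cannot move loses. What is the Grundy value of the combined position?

For pile A, compute g(0), g(1), … with moves {2, 4}:
k:     0  1  2  3  4  5  6  7  8  9 10 11 12 13
g(k):  0  0  1  1  2  2  0  0  1  1  2  2  0  0
So g(13) = 0.
Grundy values for pile B (subtraction set {2, 6, 7}):
k:     0  1  2  3  4  5  6  7  8  9
g(k):  0  0  1  1  0  0  1  1  2  0
So g(9) = 0.
Grundy values for pile C (subtraction set {1, 3, 5, 7}):
g(0) = mex{} = 0
g(1) = mex{0} = 1
g(2) = mex{1} = 0
g(3) = mex{0} = 1
g(4) = mex{1} = 0
g(5) = mex{0} = 1
g(6) = mex{1} = 0
g(7) = mex{0} = 1
g(8) = mex{1} = 0
g(9) = mex{0} = 1
g(10) = mex{1} = 0
So g(10) = 0.
The value of a disjunctive sum is the nim-sum of the parts.
Combined value = 0 XOR 0 XOR 0 = 0.

0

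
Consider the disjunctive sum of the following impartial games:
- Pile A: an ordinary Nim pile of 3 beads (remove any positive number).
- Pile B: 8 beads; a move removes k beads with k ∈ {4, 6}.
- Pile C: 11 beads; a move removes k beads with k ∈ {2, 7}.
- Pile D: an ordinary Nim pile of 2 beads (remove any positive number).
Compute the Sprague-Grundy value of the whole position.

Pile A is a plain Nim pile of size 3, so its Grundy value is 3.
Grundy values for pile B (subtraction set {4, 6}):
g(0) = mex{} = 0
g(1) = mex{} = 0
g(2) = mex{} = 0
g(3) = mex{} = 0
g(4) = mex{0} = 1
g(5) = mex{0} = 1
g(6) = mex{0} = 1
g(7) = mex{0} = 1
g(8) = mex{0,1} = 2
So g(8) = 2.
Build the Grundy sequence for pile C with g(k) = mex{g(k−s) : s ∈ {2, 7}, s ≤ k}:
k:     0  1  2  3  4  5  6  7  8  9 10 11
g(k):  0  0  1  1  0  0  1  1  2  0  0  1
So g(11) = 1.
Pile D is a plain Nim pile of size 2, so its Grundy value is 2.
By the Sprague-Grundy theorem, the Grundy value of a sum of independent games is the XOR of the component values.
Combined value = 3 ⊕ 2 ⊕ 1 ⊕ 2 = 2.

2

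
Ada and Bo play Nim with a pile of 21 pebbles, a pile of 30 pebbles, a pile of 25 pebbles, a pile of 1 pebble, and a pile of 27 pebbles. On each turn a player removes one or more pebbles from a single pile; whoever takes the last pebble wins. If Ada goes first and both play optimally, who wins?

In binary:
  10101  (21)
  11110  (30)
  11001  (25)
  00001  (1)
  11011  (27)
  -----
  01000  (8)
The nim-sum is 8 ≠ 0, so this is an N-position: the player to move can win; Ada has a winning move.

Ada wins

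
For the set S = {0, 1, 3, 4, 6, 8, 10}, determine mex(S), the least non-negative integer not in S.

2

The values 0, 1 are all present; 2 is the first non-negative integer missing from the set.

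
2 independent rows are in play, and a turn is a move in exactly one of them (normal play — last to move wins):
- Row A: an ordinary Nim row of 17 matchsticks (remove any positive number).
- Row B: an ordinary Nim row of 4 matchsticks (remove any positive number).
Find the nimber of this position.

Row A is a plain Nim row of size 17, so its Grundy value is 17.
Row B is a plain Nim row of size 4, so its Grundy value is 4.
The value of a disjunctive sum is the nim-sum of the parts.
Combined value = 17 XOR 4 = 21.

21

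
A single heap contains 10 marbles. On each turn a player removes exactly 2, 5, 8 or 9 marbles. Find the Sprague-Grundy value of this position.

3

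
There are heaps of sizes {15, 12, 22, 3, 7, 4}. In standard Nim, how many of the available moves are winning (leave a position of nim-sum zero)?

1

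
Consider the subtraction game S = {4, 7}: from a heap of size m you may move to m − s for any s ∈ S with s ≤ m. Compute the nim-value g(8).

Grundy values for subtraction set {4, 7}:
k:     0  1  2  3  4  5  6  7  8
g(k):  0  0  0  0  1  1  1  1  2
So g(8) = 2.

2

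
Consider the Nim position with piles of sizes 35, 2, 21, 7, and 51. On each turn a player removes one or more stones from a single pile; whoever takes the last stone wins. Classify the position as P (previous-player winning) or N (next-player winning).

P-position

Compute the nim-sum pairwise:
35 ^ 2 = 33
33 ^ 21 = 52
52 ^ 7 = 51
51 ^ 51 = 0
The nim-sum is 0, so this is a P-position: the player to move is in a losing position under optimal play.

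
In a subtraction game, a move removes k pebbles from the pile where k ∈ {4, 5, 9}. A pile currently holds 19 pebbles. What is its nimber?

1

Build the Grundy sequence with g(k) = mex{g(k−s) : s ∈ {4, 5, 9}, s ≤ k}:
k:     0  1  2  3  4  5  6  7  8  9 10 11 12 13 14 15 16 17 18 19
g(k):  0  0  0  0  1  1  1  1  2  2  2  2  3  0  0  0  0  1  1  1
So g(19) = 1.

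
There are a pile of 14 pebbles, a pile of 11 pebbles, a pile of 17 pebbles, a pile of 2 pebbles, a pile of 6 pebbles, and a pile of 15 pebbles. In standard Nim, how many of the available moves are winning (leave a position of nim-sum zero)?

In binary:
  01110  (14)
  01011  (11)
  10001  (17)
  00010  (2)
  00110  (6)
  01111  (15)
  -----
  11111  (31)
The overall nim-sum is X = 31. A pile of size p has a winning move iff p XOR X < p (reduce it to p XOR X).
  14: 14 XOR 31 = 17 ≥ 14 — no move.
  11: 11 XOR 31 = 20 ≥ 11 — no move.
  17: 17 XOR 31 = 14 < 17 — winning move (to 14).
  2: 2 XOR 31 = 29 ≥ 2 — no move.
  6: 6 XOR 31 = 25 ≥ 6 — no move.
  15: 15 XOR 31 = 16 ≥ 15 — no move.
That gives 1 winning move.

1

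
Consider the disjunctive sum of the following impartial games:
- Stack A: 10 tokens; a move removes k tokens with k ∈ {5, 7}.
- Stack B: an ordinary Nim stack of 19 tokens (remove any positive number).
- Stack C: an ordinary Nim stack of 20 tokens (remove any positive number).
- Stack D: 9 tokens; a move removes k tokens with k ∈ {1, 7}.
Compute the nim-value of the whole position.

4

Build the Grundy sequence for stack A with g(k) = mex{g(k−s) : s ∈ {5, 7}, s ≤ k}:
k:     0  1  2  3  4  5  6  7  8  9 10
g(k):  0  0  0  0  0  1  1  1  1  1  2
So g(10) = 2.
Stack B is a plain Nim stack of size 19, so its Grundy value is 19.
Stack C is a plain Nim stack of size 20, so its Grundy value is 20.
Build the Grundy sequence for stack D with g(k) = mex{g(k−s) : s ∈ {1, 7}, s ≤ k}:
g(0) = mex{} = 0
g(1) = mex{0} = 1
g(2) = mex{1} = 0
g(3) = mex{0} = 1
g(4) = mex{1} = 0
g(5) = mex{0} = 1
g(6) = mex{1} = 0
g(7) = mex{0} = 1
g(8) = mex{1} = 0
g(9) = mex{0} = 1
So g(9) = 1.
The value of a disjunctive sum is the nim-sum of the parts.
Combined value = 2 ⊕ 19 ⊕ 20 ⊕ 1 = 4.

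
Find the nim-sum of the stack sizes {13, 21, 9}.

17

Compute the nim-sum pairwise:
13 ^ 21 = 24
24 ^ 9 = 17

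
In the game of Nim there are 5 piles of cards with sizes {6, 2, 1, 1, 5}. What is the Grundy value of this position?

1

Bitwise XOR of the heap sizes:
  110  (6)
  010  (2)
  001  (1)
  001  (1)
  101  (5)
  ---
  001  (1)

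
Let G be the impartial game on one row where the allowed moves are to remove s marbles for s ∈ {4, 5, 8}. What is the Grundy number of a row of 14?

Grundy values for subtraction set {4, 5, 8}:
k:     0  1  2  3  4  5  6  7  8  9 10 11 12 13 14
g(k):  0  0  0  0  1  1  1  1  2  2  2  2  0  0  0
So g(14) = 0.

0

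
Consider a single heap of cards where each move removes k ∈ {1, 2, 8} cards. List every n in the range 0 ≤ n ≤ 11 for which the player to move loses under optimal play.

Grundy values for subtraction set {1, 2, 8}:
g(0) = mex{} = 0
g(1) = mex{0} = 1
g(2) = mex{0,1} = 2
g(3) = mex{1,2} = 0
g(4) = mex{0,2} = 1
g(5) = mex{0,1} = 2
g(6) = mex{1,2} = 0
g(7) = mex{0,2} = 1
g(8) = mex{0,1} = 2
g(9) = mex{1,2} = 0
g(10) = mex{0,2} = 1
g(11) = mex{0,1} = 2
The P-positions (g = 0) in 0..11 are 0, 3, 6, 9.

0, 3, 6, 9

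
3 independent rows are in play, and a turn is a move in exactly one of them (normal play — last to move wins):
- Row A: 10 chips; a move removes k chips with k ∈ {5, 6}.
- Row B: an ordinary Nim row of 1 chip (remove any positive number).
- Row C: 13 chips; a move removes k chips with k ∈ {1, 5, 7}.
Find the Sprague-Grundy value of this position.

2

Grundy values for row A (subtraction set {5, 6}):
k:     0  1  2  3  4  5  6  7  8  9 10
g(k):  0  0  0  0  0  1  1  1  1  1  2
So g(10) = 2.
Row B is a plain Nim row of size 1, so its Grundy value is 1.
Grundy values for row C (subtraction set {1, 5, 7}):
g(0) = mex{} = 0
g(1) = mex{0} = 1
g(2) = mex{1} = 0
g(3) = mex{0} = 1
g(4) = mex{1} = 0
g(5) = mex{0} = 1
g(6) = mex{1} = 0
g(7) = mex{0} = 1
g(8) = mex{1} = 0
g(9) = mex{0} = 1
g(10) = mex{1} = 0
g(11) = mex{0} = 1
g(12) = mex{1} = 0
g(13) = mex{0} = 1
So g(13) = 1.
The value of a disjunctive sum is the nim-sum of the parts.
Combined value = 2 XOR 1 XOR 1 = 2.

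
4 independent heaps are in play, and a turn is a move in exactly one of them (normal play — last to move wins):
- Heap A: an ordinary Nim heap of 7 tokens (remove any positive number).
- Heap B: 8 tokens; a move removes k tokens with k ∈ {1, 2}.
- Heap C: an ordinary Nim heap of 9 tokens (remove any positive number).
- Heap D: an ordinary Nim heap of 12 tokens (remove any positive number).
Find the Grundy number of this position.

0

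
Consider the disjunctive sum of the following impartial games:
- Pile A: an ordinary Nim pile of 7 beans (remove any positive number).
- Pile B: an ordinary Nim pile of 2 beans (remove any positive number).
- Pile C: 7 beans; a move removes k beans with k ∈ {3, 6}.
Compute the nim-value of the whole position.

Pile A is a plain Nim pile of size 7, so its Grundy value is 7.
Pile B is a plain Nim pile of size 2, so its Grundy value is 2.
Build the Grundy sequence for pile C with g(k) = mex{g(k−s) : s ∈ {3, 6}, s ≤ k}:
g(0) = mex{} = 0
g(1) = mex{} = 0
g(2) = mex{} = 0
g(3) = mex{0} = 1
g(4) = mex{0} = 1
g(5) = mex{0} = 1
g(6) = mex{0,1} = 2
g(7) = mex{0,1} = 2
So g(7) = 2.
By the Sprague-Grundy theorem, the Grundy value of a sum of independent games is the XOR of the component values.
Combined value = 7 ⊕ 2 ⊕ 2 = 7.

7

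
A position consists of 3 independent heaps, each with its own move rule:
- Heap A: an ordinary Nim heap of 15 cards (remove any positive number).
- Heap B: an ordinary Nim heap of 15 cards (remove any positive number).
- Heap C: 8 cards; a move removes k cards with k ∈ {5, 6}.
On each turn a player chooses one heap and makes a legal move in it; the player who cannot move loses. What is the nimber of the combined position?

1

Heap A is a plain Nim heap of size 15, so its Grundy value is 15.
Heap B is a plain Nim heap of size 15, so its Grundy value is 15.
Build the Grundy sequence for heap C with g(k) = mex{g(k−s) : s ∈ {5, 6}, s ≤ k}:
g(0) = mex{} = 0
g(1) = mex{} = 0
g(2) = mex{} = 0
g(3) = mex{} = 0
g(4) = mex{} = 0
g(5) = mex{0} = 1
g(6) = mex{0} = 1
g(7) = mex{0} = 1
g(8) = mex{0} = 1
So g(8) = 1.
By the Sprague-Grundy theorem, the Grundy value of a sum of independent games is the XOR of the component values.
Combined value = 15 ⊕ 15 ⊕ 1 = 1.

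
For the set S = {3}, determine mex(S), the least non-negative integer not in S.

0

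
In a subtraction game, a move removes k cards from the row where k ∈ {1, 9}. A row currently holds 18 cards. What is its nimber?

Grundy values for subtraction set {1, 9}:
k:     0  1  2  3  4  5  6  7  8  9 10 11 12 13 14 15 16 17 18
g(k):  0  1  0  1  0  1  0  1  0  1  0  1  0  1  0  1  0  1  0
So g(18) = 0.

0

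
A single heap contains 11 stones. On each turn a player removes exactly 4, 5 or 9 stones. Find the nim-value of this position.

2

Compute g(0), g(1), … for moves {4, 5, 9}:
k:     0  1  2  3  4  5  6  7  8  9 10 11
g(k):  0  0  0  0  1  1  1  1  2  2  2  2
So g(11) = 2.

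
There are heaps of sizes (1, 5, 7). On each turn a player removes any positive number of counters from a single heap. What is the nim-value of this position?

Bitwise XOR of the heap sizes:
  001  (1)
  101  (5)
  111  (7)
  ---
  011  (3)

3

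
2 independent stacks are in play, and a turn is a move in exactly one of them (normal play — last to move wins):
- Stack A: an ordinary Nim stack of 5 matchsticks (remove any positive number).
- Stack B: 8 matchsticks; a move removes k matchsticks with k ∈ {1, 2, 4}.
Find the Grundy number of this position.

Stack A is a plain Nim stack of size 5, so its Grundy value is 5.
For stack B, compute g(0), g(1), … with moves {1, 2, 4}:
k:     0  1  2  3  4  5  6  7  8
g(k):  0  1  2  0  1  2  0  1  2
So g(8) = 2.
The value of a disjunctive sum is the nim-sum of the parts.
Combined value = 5 XOR 2 = 7.

7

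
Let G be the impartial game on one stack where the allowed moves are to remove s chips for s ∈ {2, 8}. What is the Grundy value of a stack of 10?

0

Compute g(0), g(1), … for moves {2, 8}:
g(0) = mex{} = 0
g(1) = mex{} = 0
g(2) = mex{0} = 1
g(3) = mex{0} = 1
g(4) = mex{1} = 0
g(5) = mex{1} = 0
g(6) = mex{0} = 1
g(7) = mex{0} = 1
g(8) = mex{0,1} = 2
g(9) = mex{0,1} = 2
g(10) = mex{1,2} = 0
So g(10) = 0.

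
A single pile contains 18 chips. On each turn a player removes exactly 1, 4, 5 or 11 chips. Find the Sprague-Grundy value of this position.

0

Build the Grundy sequence with g(k) = mex{g(k−s) : s ∈ {1, 4, 5, 11}, s ≤ k}:
k:     0  1  2  3  4  5  6  7  8  9 10 11 12 13 14 15 16 17 18
g(k):  0  1  0  1  2  3  2  3  0  1  0  1  2  3  2  3  0  1  0
So g(18) = 0.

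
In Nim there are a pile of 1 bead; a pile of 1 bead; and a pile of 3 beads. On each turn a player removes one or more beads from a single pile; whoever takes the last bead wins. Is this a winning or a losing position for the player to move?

Winning position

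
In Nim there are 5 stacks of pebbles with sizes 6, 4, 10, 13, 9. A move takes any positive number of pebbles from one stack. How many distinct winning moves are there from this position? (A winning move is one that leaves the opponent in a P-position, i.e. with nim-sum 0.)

3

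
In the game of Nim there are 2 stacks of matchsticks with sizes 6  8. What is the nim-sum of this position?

Nim-sum: 6 ⊕ 8 = 14.

14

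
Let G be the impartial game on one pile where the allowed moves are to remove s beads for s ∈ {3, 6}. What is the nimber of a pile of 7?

Grundy values for subtraction set {3, 6}:
g(0) = mex{} = 0
g(1) = mex{} = 0
g(2) = mex{} = 0
g(3) = mex{0} = 1
g(4) = mex{0} = 1
g(5) = mex{0} = 1
g(6) = mex{0,1} = 2
g(7) = mex{0,1} = 2
So g(7) = 2.

2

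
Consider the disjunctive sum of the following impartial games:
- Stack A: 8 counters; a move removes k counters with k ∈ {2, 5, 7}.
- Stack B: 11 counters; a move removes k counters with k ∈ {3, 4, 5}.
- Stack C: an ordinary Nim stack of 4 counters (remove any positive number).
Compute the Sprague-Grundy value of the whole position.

7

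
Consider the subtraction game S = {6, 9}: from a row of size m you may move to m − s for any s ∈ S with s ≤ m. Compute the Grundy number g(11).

1

Build the Grundy sequence with g(k) = mex{g(k−s) : s ∈ {6, 9}, s ≤ k}:
k:     0  1  2  3  4  5  6  7  8  9 10 11
g(k):  0  0  0  0  0  0  1  1  1  1  1  1
So g(11) = 1.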